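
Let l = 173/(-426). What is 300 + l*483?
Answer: 14747/142 ≈ 103.85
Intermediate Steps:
l = -173/426 (l = 173*(-1/426) = -173/426 ≈ -0.40610)
300 + l*483 = 300 - 173/426*483 = 300 - 27853/142 = 14747/142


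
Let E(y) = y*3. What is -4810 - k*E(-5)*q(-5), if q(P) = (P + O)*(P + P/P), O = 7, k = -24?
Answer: -1930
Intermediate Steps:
E(y) = 3*y
q(P) = (1 + P)*(7 + P) (q(P) = (P + 7)*(P + P/P) = (7 + P)*(P + 1) = (7 + P)*(1 + P) = (1 + P)*(7 + P))
-4810 - k*E(-5)*q(-5) = -4810 - (-72*(-5))*(7 + (-5)² + 8*(-5)) = -4810 - (-24*(-15))*(7 + 25 - 40) = -4810 - 360*(-8) = -4810 - 1*(-2880) = -4810 + 2880 = -1930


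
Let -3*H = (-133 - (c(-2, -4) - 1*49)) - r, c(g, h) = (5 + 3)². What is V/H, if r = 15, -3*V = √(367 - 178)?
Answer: -3*√21/163 ≈ -0.084342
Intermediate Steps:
c(g, h) = 64 (c(g, h) = 8² = 64)
V = -√21 (V = -√(367 - 178)/3 = -√21 ≈ -4.5826)
H = 163/3 (H = -((-133 - (64 - 1*49)) - 1*15)/3 = -((-133 - (64 - 49)) - 15)/3 = -((-133 - 1*15) - 15)/3 = -((-133 - 15) - 15)/3 = -(-148 - 15)/3 = -⅓*(-163) = 163/3 ≈ 54.333)
V/H = (-√21)/(163/3) = -√21*(3/163) = -3*√21/163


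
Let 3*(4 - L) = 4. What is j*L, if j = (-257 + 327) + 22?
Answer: 736/3 ≈ 245.33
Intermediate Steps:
L = 8/3 (L = 4 - ⅓*4 = 4 - 4/3 = 8/3 ≈ 2.6667)
j = 92 (j = 70 + 22 = 92)
j*L = 92*(8/3) = 736/3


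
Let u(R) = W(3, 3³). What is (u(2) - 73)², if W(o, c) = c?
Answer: 2116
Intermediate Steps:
u(R) = 27 (u(R) = 3³ = 27)
(u(2) - 73)² = (27 - 73)² = (-46)² = 2116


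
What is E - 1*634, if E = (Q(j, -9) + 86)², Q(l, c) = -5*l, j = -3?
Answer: 9567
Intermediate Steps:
E = 10201 (E = (-5*(-3) + 86)² = (15 + 86)² = 101² = 10201)
E - 1*634 = 10201 - 1*634 = 10201 - 634 = 9567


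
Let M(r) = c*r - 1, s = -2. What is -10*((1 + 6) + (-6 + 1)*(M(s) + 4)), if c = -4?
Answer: 480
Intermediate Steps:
M(r) = -1 - 4*r (M(r) = -4*r - 1 = -1 - 4*r)
-10*((1 + 6) + (-6 + 1)*(M(s) + 4)) = -10*((1 + 6) + (-6 + 1)*((-1 - 4*(-2)) + 4)) = -10*(7 - 5*((-1 + 8) + 4)) = -10*(7 - 5*(7 + 4)) = -10*(7 - 5*11) = -10*(7 - 55) = -10*(-48) = 480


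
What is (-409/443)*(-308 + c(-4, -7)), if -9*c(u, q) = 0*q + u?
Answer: 1132112/3987 ≈ 283.95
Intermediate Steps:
c(u, q) = -u/9 (c(u, q) = -(0*q + u)/9 = -(0 + u)/9 = -u/9)
(-409/443)*(-308 + c(-4, -7)) = (-409/443)*(-308 - 1/9*(-4)) = (-409*1/443)*(-308 + 4/9) = -409/443*(-2768/9) = 1132112/3987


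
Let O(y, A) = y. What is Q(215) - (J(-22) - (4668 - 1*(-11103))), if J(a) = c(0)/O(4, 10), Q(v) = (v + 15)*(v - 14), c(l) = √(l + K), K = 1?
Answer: 248003/4 ≈ 62001.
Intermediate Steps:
c(l) = √(1 + l) (c(l) = √(l + 1) = √(1 + l))
Q(v) = (-14 + v)*(15 + v) (Q(v) = (15 + v)*(-14 + v) = (-14 + v)*(15 + v))
J(a) = ¼ (J(a) = √(1 + 0)/4 = √1*(¼) = 1*(¼) = ¼)
Q(215) - (J(-22) - (4668 - 1*(-11103))) = (-210 + 215 + 215²) - (¼ - (4668 - 1*(-11103))) = (-210 + 215 + 46225) - (¼ - (4668 + 11103)) = 46230 - (¼ - 1*15771) = 46230 - (¼ - 15771) = 46230 - 1*(-63083/4) = 46230 + 63083/4 = 248003/4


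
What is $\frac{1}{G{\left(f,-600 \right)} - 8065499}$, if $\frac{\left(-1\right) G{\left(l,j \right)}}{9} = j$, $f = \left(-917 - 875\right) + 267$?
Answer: $- \frac{1}{8060099} \approx -1.2407 \cdot 10^{-7}$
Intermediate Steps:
$f = -1525$ ($f = -1792 + 267 = -1525$)
$G{\left(l,j \right)} = - 9 j$
$\frac{1}{G{\left(f,-600 \right)} - 8065499} = \frac{1}{\left(-9\right) \left(-600\right) - 8065499} = \frac{1}{5400 - 8065499} = \frac{1}{-8060099} = - \frac{1}{8060099}$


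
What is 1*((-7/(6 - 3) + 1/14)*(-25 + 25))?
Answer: 0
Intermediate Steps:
1*((-7/(6 - 3) + 1/14)*(-25 + 25)) = 1*((-7/3 + 1*(1/14))*0) = 1*((-7*⅓ + 1/14)*0) = 1*((-7/3 + 1/14)*0) = 1*(-95/42*0) = 1*0 = 0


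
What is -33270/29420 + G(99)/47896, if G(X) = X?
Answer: -79529367/70455016 ≈ -1.1288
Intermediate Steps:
-33270/29420 + G(99)/47896 = -33270/29420 + 99/47896 = -33270*1/29420 + 99*(1/47896) = -3327/2942 + 99/47896 = -79529367/70455016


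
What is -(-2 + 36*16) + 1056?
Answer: 482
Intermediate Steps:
-(-2 + 36*16) + 1056 = -(-2 + 576) + 1056 = -1*574 + 1056 = -574 + 1056 = 482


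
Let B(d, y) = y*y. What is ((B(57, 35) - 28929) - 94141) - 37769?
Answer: -159614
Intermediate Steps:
B(d, y) = y**2
((B(57, 35) - 28929) - 94141) - 37769 = ((35**2 - 28929) - 94141) - 37769 = ((1225 - 28929) - 94141) - 37769 = (-27704 - 94141) - 37769 = -121845 - 37769 = -159614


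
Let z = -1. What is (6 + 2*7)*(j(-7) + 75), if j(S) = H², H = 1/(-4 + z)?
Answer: 7504/5 ≈ 1500.8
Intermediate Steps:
H = -⅕ (H = 1/(-4 - 1) = 1/(-5) = -⅕ ≈ -0.20000)
j(S) = 1/25 (j(S) = (-⅕)² = 1/25)
(6 + 2*7)*(j(-7) + 75) = (6 + 2*7)*(1/25 + 75) = (6 + 14)*(1876/25) = 20*(1876/25) = 7504/5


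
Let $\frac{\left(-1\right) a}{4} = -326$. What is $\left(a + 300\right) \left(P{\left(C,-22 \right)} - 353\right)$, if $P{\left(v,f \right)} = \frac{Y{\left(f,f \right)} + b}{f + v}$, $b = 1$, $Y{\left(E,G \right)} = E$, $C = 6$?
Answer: $- \frac{2256427}{4} \approx -5.6411 \cdot 10^{5}$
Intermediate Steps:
$a = 1304$ ($a = \left(-4\right) \left(-326\right) = 1304$)
$P{\left(v,f \right)} = \frac{1 + f}{f + v}$ ($P{\left(v,f \right)} = \frac{f + 1}{f + v} = \frac{1 + f}{f + v}$)
$\left(a + 300\right) \left(P{\left(C,-22 \right)} - 353\right) = \left(1304 + 300\right) \left(\frac{1 - 22}{-22 + 6} - 353\right) = 1604 \left(\frac{1}{-16} \left(-21\right) - 353\right) = 1604 \left(\left(- \frac{1}{16}\right) \left(-21\right) - 353\right) = 1604 \left(\frac{21}{16} - 353\right) = 1604 \left(- \frac{5627}{16}\right) = - \frac{2256427}{4}$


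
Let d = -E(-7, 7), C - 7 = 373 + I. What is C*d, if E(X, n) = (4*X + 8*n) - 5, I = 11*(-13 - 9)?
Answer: -3174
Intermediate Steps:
I = -242 (I = 11*(-22) = -242)
E(X, n) = -5 + 4*X + 8*n
C = 138 (C = 7 + (373 - 242) = 7 + 131 = 138)
d = -23 (d = -(-5 + 4*(-7) + 8*7) = -(-5 - 28 + 56) = -1*23 = -23)
C*d = 138*(-23) = -3174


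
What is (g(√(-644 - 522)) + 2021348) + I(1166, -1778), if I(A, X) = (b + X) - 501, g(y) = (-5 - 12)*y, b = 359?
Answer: 2019428 - 17*I*√1166 ≈ 2.0194e+6 - 580.49*I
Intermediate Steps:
g(y) = -17*y
I(A, X) = -142 + X (I(A, X) = (359 + X) - 501 = -142 + X)
(g(√(-644 - 522)) + 2021348) + I(1166, -1778) = (-17*√(-644 - 522) + 2021348) + (-142 - 1778) = (-17*I*√1166 + 2021348) - 1920 = (2021348 - 17*I*√1166) - 1920 = 2019428 - 17*I*√1166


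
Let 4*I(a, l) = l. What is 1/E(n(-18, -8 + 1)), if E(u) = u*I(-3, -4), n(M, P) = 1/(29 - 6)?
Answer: -23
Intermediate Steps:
I(a, l) = l/4
n(M, P) = 1/23
E(u) = -u (E(u) = u*((¼)*(-4)) = u*(-1) = -u)
1/E(n(-18, -8 + 1)) = 1/(-1*1/23) = 1/(-1/23) = -23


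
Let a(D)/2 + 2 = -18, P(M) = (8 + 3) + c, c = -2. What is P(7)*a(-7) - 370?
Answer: -730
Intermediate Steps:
P(M) = 9 (P(M) = (8 + 3) - 2 = 11 - 2 = 9)
a(D) = -40 (a(D) = -4 + 2*(-18) = -4 - 36 = -40)
P(7)*a(-7) - 370 = 9*(-40) - 370 = -360 - 370 = -730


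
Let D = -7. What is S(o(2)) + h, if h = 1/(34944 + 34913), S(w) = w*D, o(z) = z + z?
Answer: -1955995/69857 ≈ -28.000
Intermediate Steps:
o(z) = 2*z
S(w) = -7*w (S(w) = w*(-7) = -7*w)
h = 1/69857 ≈ 1.4315e-5
S(o(2)) + h = -14*2 + 1/69857 = -7*4 + 1/69857 = -28 + 1/69857 = -1955995/69857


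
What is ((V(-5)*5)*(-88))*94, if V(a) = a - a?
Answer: 0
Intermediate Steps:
V(a) = 0
((V(-5)*5)*(-88))*94 = ((0*5)*(-88))*94 = (0*(-88))*94 = 0*94 = 0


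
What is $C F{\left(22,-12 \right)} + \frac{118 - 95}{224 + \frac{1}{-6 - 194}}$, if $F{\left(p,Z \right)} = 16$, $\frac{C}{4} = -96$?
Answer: $- \frac{275240456}{44799} \approx -6143.9$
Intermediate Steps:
$C = -384$ ($C = 4 \left(-96\right) = -384$)
$C F{\left(22,-12 \right)} + \frac{118 - 95}{224 + \frac{1}{-6 - 194}} = \left(-384\right) 16 + \frac{118 - 95}{224 + \frac{1}{-6 - 194}} = -6144 + \frac{23}{224 + \frac{1}{-200}} = -6144 + \frac{23}{224 - \frac{1}{200}} = -6144 + \frac{23}{\frac{44799}{200}} = -6144 + 23 \cdot \frac{200}{44799} = -6144 + \frac{4600}{44799} = - \frac{275240456}{44799}$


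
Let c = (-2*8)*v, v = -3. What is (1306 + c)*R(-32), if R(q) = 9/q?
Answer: -6093/16 ≈ -380.81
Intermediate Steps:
c = 48 (c = -2*8*(-3) = -16*(-3) = 48)
(1306 + c)*R(-32) = (1306 + 48)*(9/(-32)) = 1354*(9*(-1/32)) = 1354*(-9/32) = -6093/16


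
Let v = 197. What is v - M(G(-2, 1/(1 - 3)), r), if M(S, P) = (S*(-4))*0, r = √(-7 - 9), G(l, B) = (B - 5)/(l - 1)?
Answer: 197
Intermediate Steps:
G(l, B) = (-5 + B)/(-1 + l)
r = 4*I (r = √(-16) = 4*I ≈ 4.0*I)
M(S, P) = 0 (M(S, P) = -4*S*0 = 0)
v - M(G(-2, 1/(1 - 3)), r) = 197 - 1*0 = 197 + 0 = 197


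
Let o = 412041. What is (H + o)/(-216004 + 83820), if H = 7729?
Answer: -16145/5084 ≈ -3.1756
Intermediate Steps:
(H + o)/(-216004 + 83820) = (7729 + 412041)/(-216004 + 83820) = 419770/(-132184) = 419770*(-1/132184) = -16145/5084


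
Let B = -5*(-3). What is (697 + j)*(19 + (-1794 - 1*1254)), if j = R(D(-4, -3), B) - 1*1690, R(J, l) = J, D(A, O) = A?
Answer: 3019913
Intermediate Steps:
B = 15
j = -1694 (j = -4 - 1*1690 = -4 - 1690 = -1694)
(697 + j)*(19 + (-1794 - 1*1254)) = (697 - 1694)*(19 + (-1794 - 1*1254)) = -997*(19 + (-1794 - 1254)) = -997*(19 - 3048) = -997*(-3029) = 3019913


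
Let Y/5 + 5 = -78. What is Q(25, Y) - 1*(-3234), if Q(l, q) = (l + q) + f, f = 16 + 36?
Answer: 2896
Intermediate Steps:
Y = -415 (Y = -25 + 5*(-78) = -25 - 390 = -415)
f = 52
Q(l, q) = 52 + l + q (Q(l, q) = (l + q) + 52 = 52 + l + q)
Q(25, Y) - 1*(-3234) = (52 + 25 - 415) - 1*(-3234) = -338 + 3234 = 2896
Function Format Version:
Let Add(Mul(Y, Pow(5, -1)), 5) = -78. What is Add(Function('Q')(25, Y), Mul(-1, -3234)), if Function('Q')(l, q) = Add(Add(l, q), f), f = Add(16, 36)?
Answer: 2896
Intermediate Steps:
Y = -415 (Y = Add(-25, Mul(5, -78)) = Add(-25, -390) = -415)
f = 52
Function('Q')(l, q) = Add(52, l, q) (Function('Q')(l, q) = Add(Add(l, q), 52) = Add(52, l, q))
Add(Function('Q')(25, Y), Mul(-1, -3234)) = Add(Add(52, 25, -415), Mul(-1, -3234)) = Add(-338, 3234) = 2896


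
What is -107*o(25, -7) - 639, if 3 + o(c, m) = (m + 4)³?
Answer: 2571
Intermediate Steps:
o(c, m) = -3 + (4 + m)³ (o(c, m) = -3 + (m + 4)³ = -3 + (4 + m)³)
-107*o(25, -7) - 639 = -107*(-3 + (4 - 7)³) - 639 = -107*(-3 + (-3)³) - 639 = -107*(-3 - 27) - 639 = -107*(-30) - 639 = 3210 - 639 = 2571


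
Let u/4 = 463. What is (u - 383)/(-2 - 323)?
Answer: -113/25 ≈ -4.5200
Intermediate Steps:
u = 1852 (u = 4*463 = 1852)
(u - 383)/(-2 - 323) = (1852 - 383)/(-2 - 323) = 1469/(-325) = 1469*(-1/325) = -113/25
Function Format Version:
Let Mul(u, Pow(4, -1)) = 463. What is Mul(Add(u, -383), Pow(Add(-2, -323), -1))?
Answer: Rational(-113, 25) ≈ -4.5200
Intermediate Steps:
u = 1852 (u = Mul(4, 463) = 1852)
Mul(Add(u, -383), Pow(Add(-2, -323), -1)) = Mul(Add(1852, -383), Pow(Add(-2, -323), -1)) = Mul(1469, Pow(-325, -1)) = Mul(1469, Rational(-1, 325)) = Rational(-113, 25)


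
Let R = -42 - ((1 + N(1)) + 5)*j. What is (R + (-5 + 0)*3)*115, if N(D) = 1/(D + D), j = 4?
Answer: -9545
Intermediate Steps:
N(D) = 1/(2*D)
R = -68 (R = -42 - ((1 + (½)/1) + 5)*4 = -42 - ((1 + (½)*1) + 5)*4 = -42 - ((1 + ½) + 5)*4 = -42 - (3/2 + 5)*4 = -42 - 13*4/2 = -42 - 1*26 = -42 - 26 = -68)
(R + (-5 + 0)*3)*115 = (-68 + (-5 + 0)*3)*115 = (-68 - 5*3)*115 = (-68 - 15)*115 = -83*115 = -9545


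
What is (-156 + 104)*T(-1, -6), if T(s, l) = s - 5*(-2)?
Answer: -468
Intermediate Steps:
T(s, l) = 10 + s (T(s, l) = s + 10 = 10 + s)
(-156 + 104)*T(-1, -6) = (-156 + 104)*(10 - 1) = -52*9 = -468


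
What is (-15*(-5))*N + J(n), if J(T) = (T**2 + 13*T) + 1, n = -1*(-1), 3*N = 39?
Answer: 990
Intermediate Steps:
N = 13 (N = (1/3)*39 = 13)
n = 1
J(T) = 1 + T**2 + 13*T
(-15*(-5))*N + J(n) = -15*(-5)*13 + (1 + 1**2 + 13*1) = 75*13 + (1 + 1 + 13) = 975 + 15 = 990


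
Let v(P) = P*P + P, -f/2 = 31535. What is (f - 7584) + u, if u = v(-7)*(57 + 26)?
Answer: -67168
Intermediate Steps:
f = -63070 (f = -2*31535 = -63070)
v(P) = P + P² (v(P) = P² + P = P + P²)
u = 3486 (u = (-7*(1 - 7))*(57 + 26) = -7*(-6)*83 = 42*83 = 3486)
(f - 7584) + u = (-63070 - 7584) + 3486 = -70654 + 3486 = -67168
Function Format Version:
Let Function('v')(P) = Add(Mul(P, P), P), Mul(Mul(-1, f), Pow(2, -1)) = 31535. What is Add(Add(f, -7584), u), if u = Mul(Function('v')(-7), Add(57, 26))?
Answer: -67168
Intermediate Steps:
f = -63070 (f = Mul(-2, 31535) = -63070)
Function('v')(P) = Add(P, Pow(P, 2)) (Function('v')(P) = Add(Pow(P, 2), P) = Add(P, Pow(P, 2)))
u = 3486 (u = Mul(Mul(-7, Add(1, -7)), Add(57, 26)) = Mul(Mul(-7, -6), 83) = Mul(42, 83) = 3486)
Add(Add(f, -7584), u) = Add(Add(-63070, -7584), 3486) = Add(-70654, 3486) = -67168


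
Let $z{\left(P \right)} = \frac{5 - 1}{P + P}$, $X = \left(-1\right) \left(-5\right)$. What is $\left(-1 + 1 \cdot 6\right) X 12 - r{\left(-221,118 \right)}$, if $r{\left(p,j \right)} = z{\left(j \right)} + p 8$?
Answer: $\frac{122011}{59} \approx 2068.0$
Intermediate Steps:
$X = 5$
$z{\left(P \right)} = \frac{2}{P}$ ($z{\left(P \right)} = \frac{4}{2 P} = 4 \frac{1}{2 P} = \frac{2}{P}$)
$r{\left(p,j \right)} = \frac{2}{j} + 8 p$ ($r{\left(p,j \right)} = \frac{2}{j} + p 8 = \frac{2}{j} + 8 p$)
$\left(-1 + 1 \cdot 6\right) X 12 - r{\left(-221,118 \right)} = \left(-1 + 1 \cdot 6\right) 5 \cdot 12 - \left(\frac{2}{118} + 8 \left(-221\right)\right) = \left(-1 + 6\right) 5 \cdot 12 - \left(2 \cdot \frac{1}{118} - 1768\right) = 5 \cdot 5 \cdot 12 - \left(\frac{1}{59} - 1768\right) = 25 \cdot 12 - - \frac{104311}{59} = 300 + \frac{104311}{59} = \frac{122011}{59}$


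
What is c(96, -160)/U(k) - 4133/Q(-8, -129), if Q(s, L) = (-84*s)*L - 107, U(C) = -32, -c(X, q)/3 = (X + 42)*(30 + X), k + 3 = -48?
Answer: 1131926659/694360 ≈ 1630.2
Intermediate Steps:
k = -51 (k = -3 - 48 = -51)
c(X, q) = -3*(30 + X)*(42 + X) (c(X, q) = -3*(X + 42)*(30 + X) = -3*(42 + X)*(30 + X) = -3*(30 + X)*(42 + X))
Q(s, L) = -107 - 84*L*s (Q(s, L) = -84*L*s - 107 = -107 - 84*L*s)
c(96, -160)/U(k) - 4133/Q(-8, -129) = (-3780 - 216*96 - 3*96²)/(-32) - 4133/(-107 - 84*(-129)*(-8)) = (-3780 - 20736 - 3*9216)*(-1/32) - 4133/(-107 - 86688) = (-3780 - 20736 - 27648)*(-1/32) - 4133/(-86795) = -52164*(-1/32) - 4133*(-1/86795) = 13041/8 + 4133/86795 = 1131926659/694360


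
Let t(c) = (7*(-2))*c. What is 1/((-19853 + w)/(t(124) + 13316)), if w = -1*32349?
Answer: -5790/26101 ≈ -0.22183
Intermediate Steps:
t(c) = -14*c
w = -32349
1/((-19853 + w)/(t(124) + 13316)) = 1/((-19853 - 32349)/(-14*124 + 13316)) = 1/(-52202/(-1736 + 13316)) = 1/(-52202/11580) = 1/(-52202*1/11580) = 1/(-26101/5790) = -5790/26101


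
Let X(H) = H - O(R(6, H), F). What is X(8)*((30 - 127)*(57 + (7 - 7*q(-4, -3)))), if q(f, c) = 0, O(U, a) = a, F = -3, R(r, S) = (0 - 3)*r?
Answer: -68288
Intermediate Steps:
R(r, S) = -3*r
X(H) = 3 + H (X(H) = H - 1*(-3) = H + 3 = 3 + H)
X(8)*((30 - 127)*(57 + (7 - 7*q(-4, -3)))) = (3 + 8)*((30 - 127)*(57 + (7 - 7*0))) = 11*(-97*(57 + (7 + 0))) = 11*(-97*(57 + 7)) = 11*(-97*64) = 11*(-6208) = -68288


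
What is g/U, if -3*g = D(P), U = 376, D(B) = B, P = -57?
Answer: 19/376 ≈ 0.050532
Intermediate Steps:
g = 19 (g = -⅓*(-57) = 19)
g/U = 19/376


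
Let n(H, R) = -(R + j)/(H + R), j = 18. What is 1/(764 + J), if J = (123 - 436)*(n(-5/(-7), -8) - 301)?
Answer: 51/4821917 ≈ 1.0577e-5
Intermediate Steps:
n(H, R) = -(18 + R)/(H + R) (n(H, R) = -(R + 18)/(H + R) = -(18 + R)/(H + R))
J = 4782953/51 (J = (123 - 436)*((-18 - 1*(-8))/(-5/(-7) - 8) - 301) = -313*((-18 + 8)/(-5*(-⅐) - 8) - 301) = -313*(-10/(5/7 - 8) - 301) = -313*(-10/(-51/7) - 301) = -313*(-7/51*(-10) - 301) = -313*(70/51 - 301) = -313*(-15281/51) = 4782953/51 ≈ 93783.)
1/(764 + J) = 1/(764 + 4782953/51) = 1/(4821917/51) = 51/4821917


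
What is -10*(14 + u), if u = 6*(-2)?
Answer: -20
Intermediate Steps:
u = -12
-10*(14 + u) = -10*(14 - 12) = -10*2 = -20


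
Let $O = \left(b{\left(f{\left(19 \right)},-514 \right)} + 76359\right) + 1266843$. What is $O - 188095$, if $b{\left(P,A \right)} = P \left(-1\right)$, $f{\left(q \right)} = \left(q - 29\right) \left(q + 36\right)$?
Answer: $1155657$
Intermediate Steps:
$f{\left(q \right)} = \left(-29 + q\right) \left(36 + q\right)$
$b{\left(P,A \right)} = - P$
$O = 1343752$ ($O = \left(- (-1044 + 19^{2} + 7 \cdot 19) + 76359\right) + 1266843 = \left(- (-1044 + 361 + 133) + 76359\right) + 1266843 = \left(\left(-1\right) \left(-550\right) + 76359\right) + 1266843 = \left(550 + 76359\right) + 1266843 = 76909 + 1266843 = 1343752$)
$O - 188095 = 1343752 - 188095 = 1155657$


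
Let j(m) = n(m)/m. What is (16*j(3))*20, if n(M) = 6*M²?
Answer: 5760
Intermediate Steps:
j(m) = 6*m (j(m) = (6*m²)/m = 6*m)
(16*j(3))*20 = (16*(6*3))*20 = (16*18)*20 = 288*20 = 5760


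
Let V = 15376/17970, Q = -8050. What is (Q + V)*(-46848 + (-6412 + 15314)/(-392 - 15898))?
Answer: 27596563673683982/73182825 ≈ 3.7709e+8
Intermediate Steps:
V = 7688/8985 (V = 15376*(1/17970) = 7688/8985 ≈ 0.85565)
(Q + V)*(-46848 + (-6412 + 15314)/(-392 - 15898)) = (-8050 + 7688/8985)*(-46848 + (-6412 + 15314)/(-392 - 15898)) = -72321562*(-46848 + 8902/(-16290))/8985 = -72321562*(-46848 + 8902*(-1/16290))/8985 = -72321562*(-46848 - 4451/8145)/8985 = -72321562/8985*(-381581411/8145) = 27596563673683982/73182825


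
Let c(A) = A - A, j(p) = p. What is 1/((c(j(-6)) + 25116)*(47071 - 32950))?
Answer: 1/354663036 ≈ 2.8196e-9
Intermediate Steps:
c(A) = 0
1/((c(j(-6)) + 25116)*(47071 - 32950)) = 1/((0 + 25116)*(47071 - 32950)) = 1/(25116*14121) = 1/354663036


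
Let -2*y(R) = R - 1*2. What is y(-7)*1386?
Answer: 6237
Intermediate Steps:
y(R) = 1 - R/2 (y(R) = -(R - 1*2)/2 = -(R - 2)/2 = -(-2 + R)/2 = 1 - R/2)
y(-7)*1386 = (1 - ½*(-7))*1386 = (1 + 7/2)*1386 = (9/2)*1386 = 6237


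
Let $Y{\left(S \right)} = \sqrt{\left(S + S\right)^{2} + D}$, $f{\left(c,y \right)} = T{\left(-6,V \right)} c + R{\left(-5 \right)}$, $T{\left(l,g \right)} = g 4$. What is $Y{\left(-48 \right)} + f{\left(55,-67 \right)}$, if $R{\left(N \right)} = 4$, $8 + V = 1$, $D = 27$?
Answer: $-1536 + 3 \sqrt{1027} \approx -1439.9$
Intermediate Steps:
$V = -7$ ($V = -8 + 1 = -7$)
$T{\left(l,g \right)} = 4 g$
$f{\left(c,y \right)} = 4 - 28 c$ ($f{\left(c,y \right)} = 4 \left(-7\right) c + 4 = - 28 c + 4 = 4 - 28 c$)
$Y{\left(S \right)} = \sqrt{27 + 4 S^{2}}$ ($Y{\left(S \right)} = \sqrt{\left(S + S\right)^{2} + 27} = \sqrt{\left(2 S\right)^{2} + 27} = \sqrt{4 S^{2} + 27} = \sqrt{27 + 4 S^{2}}$)
$Y{\left(-48 \right)} + f{\left(55,-67 \right)} = \sqrt{27 + 4 \left(-48\right)^{2}} + \left(4 - 1540\right) = \sqrt{27 + 4 \cdot 2304} + \left(4 - 1540\right) = \sqrt{27 + 9216} - 1536 = \sqrt{9243} - 1536 = 3 \sqrt{1027} - 1536 = -1536 + 3 \sqrt{1027}$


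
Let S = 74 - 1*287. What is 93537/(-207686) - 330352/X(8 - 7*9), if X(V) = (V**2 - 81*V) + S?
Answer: -69289218851/1509254162 ≈ -45.910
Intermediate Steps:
S = -213 (S = 74 - 287 = -213)
X(V) = -213 + V**2 - 81*V (X(V) = (V**2 - 81*V) - 213 = -213 + V**2 - 81*V)
93537/(-207686) - 330352/X(8 - 7*9) = 93537/(-207686) - 330352/(-213 + (8 - 7*9)**2 - 81*(8 - 7*9)) = 93537*(-1/207686) - 330352/(-213 + (8 - 63)**2 - 81*(8 - 63)) = -93537/207686 - 330352/(-213 + (-55)**2 - 81*(-55)) = -93537/207686 - 330352/(-213 + 3025 + 4455) = -93537/207686 - 330352/7267 = -69289218851/1509254162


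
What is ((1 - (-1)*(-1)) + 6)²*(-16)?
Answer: -576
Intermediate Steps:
((1 - (-1)*(-1)) + 6)²*(-16) = ((1 - 1*1) + 6)²*(-16) = ((1 - 1) + 6)²*(-16) = (0 + 6)²*(-16) = 6²*(-16) = 36*(-16) = -576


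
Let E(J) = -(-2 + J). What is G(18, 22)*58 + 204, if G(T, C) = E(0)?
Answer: 320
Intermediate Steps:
E(J) = 2 - J
G(T, C) = 2 (G(T, C) = 2 - 1*0 = 2 + 0 = 2)
G(18, 22)*58 + 204 = 2*58 + 204 = 116 + 204 = 320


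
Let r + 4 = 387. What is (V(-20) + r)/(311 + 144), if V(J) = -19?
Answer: ⅘ ≈ 0.80000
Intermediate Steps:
r = 383 (r = -4 + 387 = 383)
(V(-20) + r)/(311 + 144) = (-19 + 383)/(311 + 144) = 364/455 = 364*(1/455) = ⅘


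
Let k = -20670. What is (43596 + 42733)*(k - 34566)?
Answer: -4768468644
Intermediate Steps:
(43596 + 42733)*(k - 34566) = (43596 + 42733)*(-20670 - 34566) = 86329*(-55236) = -4768468644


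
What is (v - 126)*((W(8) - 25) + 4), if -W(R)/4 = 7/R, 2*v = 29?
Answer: 10927/4 ≈ 2731.8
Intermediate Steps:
v = 29/2 (v = (½)*29 = 29/2 ≈ 14.500)
W(R) = -28/R
(v - 126)*((W(8) - 25) + 4) = (29/2 - 126)*((-28/8 - 25) + 4) = -223*((-28*⅛ - 25) + 4)/2 = -223*((-7/2 - 25) + 4)/2 = -223*(-57/2 + 4)/2 = -223/2*(-49/2) = 10927/4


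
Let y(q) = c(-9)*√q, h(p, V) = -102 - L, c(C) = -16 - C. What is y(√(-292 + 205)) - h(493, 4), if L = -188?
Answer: -86 - 7*(-87)^(¼) ≈ -101.12 - 15.117*I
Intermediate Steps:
h(p, V) = 86 (h(p, V) = -102 - 1*(-188) = -102 + 188 = 86)
y(q) = -7*√q (y(q) = (-16 - 1*(-9))*√q = (-16 + 9)*√q = -7*√q)
y(√(-292 + 205)) - h(493, 4) = -7*(-292 + 205)^(¼) - 1*86 = -7*(-87)^(¼) - 86 = -7*87^(¼)*√I - 86 = -86 - 7*87^(¼)*√I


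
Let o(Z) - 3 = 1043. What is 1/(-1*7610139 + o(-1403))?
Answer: -1/7609093 ≈ -1.3142e-7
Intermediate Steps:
o(Z) = 1046 (o(Z) = 3 + 1043 = 1046)
1/(-1*7610139 + o(-1403)) = 1/(-1*7610139 + 1046) = 1/(-7610139 + 1046) = 1/(-7609093) = -1/7609093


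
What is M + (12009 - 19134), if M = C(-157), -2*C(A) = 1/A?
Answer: -2237249/314 ≈ -7125.0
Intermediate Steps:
C(A) = -1/(2*A)
M = 1/314 (M = -½/(-157) = -½*(-1/157) = 1/314 ≈ 0.0031847)
M + (12009 - 19134) = 1/314 + (12009 - 19134) = 1/314 - 7125 = -2237249/314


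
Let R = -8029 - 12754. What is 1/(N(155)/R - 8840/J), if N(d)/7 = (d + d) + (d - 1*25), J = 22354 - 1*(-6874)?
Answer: -21694483/9776570 ≈ -2.2190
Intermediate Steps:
J = 29228 (J = 22354 + 6874 = 29228)
N(d) = -175 + 21*d (N(d) = 7*((d + d) + (d - 1*25)) = 7*(2*d + (d - 25)) = 7*(2*d + (-25 + d)) = 7*(-25 + 3*d) = -175 + 21*d)
R = -20783
1/(N(155)/R - 8840/J) = 1/((-175 + 21*155)/(-20783) - 8840/29228) = 1/((-175 + 3255)*(-1/20783) - 8840*1/29228) = 1/(3080*(-1/20783) - 2210/7307) = 1/(-440/2969 - 2210/7307) = 1/(-9776570/21694483) = -21694483/9776570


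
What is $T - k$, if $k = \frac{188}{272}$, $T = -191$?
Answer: $- \frac{13035}{68} \approx -191.69$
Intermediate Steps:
$k = \frac{47}{68}$ ($k = 188 \cdot \frac{1}{272} = \frac{47}{68} \approx 0.69118$)
$T - k = -191 - \frac{47}{68} = - \frac{13035}{68}$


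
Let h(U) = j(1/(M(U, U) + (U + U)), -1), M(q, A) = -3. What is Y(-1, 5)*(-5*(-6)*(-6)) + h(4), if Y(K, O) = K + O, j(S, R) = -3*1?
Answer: -723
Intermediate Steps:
j(S, R) = -3
h(U) = -3
Y(-1, 5)*(-5*(-6)*(-6)) + h(4) = (-1 + 5)*(-5*(-6)*(-6)) - 3 = 4*(30*(-6)) - 3 = 4*(-180) - 3 = -720 - 3 = -723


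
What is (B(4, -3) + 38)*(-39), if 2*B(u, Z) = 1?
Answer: -3003/2 ≈ -1501.5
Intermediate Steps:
B(u, Z) = ½ (B(u, Z) = (½)*1 = ½)
(B(4, -3) + 38)*(-39) = (½ + 38)*(-39) = (77/2)*(-39) = -3003/2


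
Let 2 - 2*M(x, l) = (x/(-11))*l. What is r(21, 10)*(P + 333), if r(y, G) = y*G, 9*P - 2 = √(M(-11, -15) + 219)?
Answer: 209930/3 + 35*√910/3 ≈ 70329.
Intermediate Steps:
M(x, l) = 1 + l*x/22 (M(x, l) = 1 - x/(-11)*l/2 = 1 - x*(-1/11)*l/2 = 1 - (-x/11)*l/2 = 1 - (-1)*l*x/22 = 1 + l*x/22)
P = 2/9 + √910/18 (P = 2/9 + √((1 + (1/22)*(-15)*(-11)) + 219)/9 = 2/9 + √((1 + 15/2) + 219)/9 = 2/9 + √(17/2 + 219)/9 = 2/9 + √(455/2)/9 = 2/9 + (√910/2)/9 = 2/9 + √910/18 ≈ 1.8981)
r(y, G) = G*y
r(21, 10)*(P + 333) = (10*21)*((2/9 + √910/18) + 333) = 210*(2999/9 + √910/18) = 209930/3 + 35*√910/3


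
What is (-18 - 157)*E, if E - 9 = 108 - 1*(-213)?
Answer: -57750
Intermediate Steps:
E = 330 (E = 9 + (108 - 1*(-213)) = 9 + (108 + 213) = 9 + 321 = 330)
(-18 - 157)*E = (-18 - 157)*330 = -175*330 = -57750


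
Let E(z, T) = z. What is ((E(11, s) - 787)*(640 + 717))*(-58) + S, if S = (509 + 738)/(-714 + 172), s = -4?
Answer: 33103112705/542 ≈ 6.1076e+7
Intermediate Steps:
S = -1247/542 (S = 1247/(-542) = 1247*(-1/542) = -1247/542 ≈ -2.3007)
((E(11, s) - 787)*(640 + 717))*(-58) + S = ((11 - 787)*(640 + 717))*(-58) - 1247/542 = -776*1357*(-58) - 1247/542 = -1053032*(-58) - 1247/542 = 61075856 - 1247/542 = 33103112705/542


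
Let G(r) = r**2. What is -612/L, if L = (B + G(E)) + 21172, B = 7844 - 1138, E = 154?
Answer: -102/8599 ≈ -0.011862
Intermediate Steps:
B = 6706
L = 51594 (L = (6706 + 154**2) + 21172 = (6706 + 23716) + 21172 = 30422 + 21172 = 51594)
-612/L = -612/51594 = -612*1/51594 = -102/8599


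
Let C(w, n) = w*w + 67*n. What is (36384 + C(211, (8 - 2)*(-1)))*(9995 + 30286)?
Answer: 3242741343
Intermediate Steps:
C(w, n) = w² + 67*n
(36384 + C(211, (8 - 2)*(-1)))*(9995 + 30286) = (36384 + (211² + 67*((8 - 2)*(-1))))*(9995 + 30286) = (36384 + (44521 + 67*(6*(-1))))*40281 = (36384 + (44521 + 67*(-6)))*40281 = (36384 + (44521 - 402))*40281 = (36384 + 44119)*40281 = 80503*40281 = 3242741343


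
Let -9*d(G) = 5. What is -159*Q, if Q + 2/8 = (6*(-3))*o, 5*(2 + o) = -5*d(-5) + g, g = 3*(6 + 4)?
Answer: 52311/4 ≈ 13078.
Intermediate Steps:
d(G) = -5/9 (d(G) = -⅑*5 = -5/9)
g = 30 (g = 3*10 = 30)
o = 41/9 (o = -2 + (-5*(-5/9) + 30)/5 = -2 + (25/9 + 30)/5 = -2 + (⅕)*(295/9) = -2 + 59/9 = 41/9 ≈ 4.5556)
Q = -329/4 (Q = -¼ + (6*(-3))*(41/9) = -¼ - 18*41/9 = -¼ - 82 = -329/4 ≈ -82.250)
-159*Q = -159*(-329/4) = 52311/4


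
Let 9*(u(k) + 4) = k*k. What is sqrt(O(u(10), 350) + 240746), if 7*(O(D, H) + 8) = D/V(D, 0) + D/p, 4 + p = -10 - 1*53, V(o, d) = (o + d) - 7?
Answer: sqrt(9726424706)/201 ≈ 490.66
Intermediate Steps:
u(k) = -4 + k**2/9 (u(k) = -4 + (k*k)/9 = -4 + k**2/9)
V(o, d) = -7 + d + o (V(o, d) = (d + o) - 7 = -7 + d + o)
p = -67 (p = -4 + (-10 - 1*53) = -4 + (-10 - 53) = -4 - 63 = -67)
O(D, H) = -8 - D/469 + D/(7*(-7 + D)) (O(D, H) = -8 + (D/(-7 + 0 + D) + D/(-67))/7 = -8 + (D/(-7 + D) + D*(-1/67))/7 = -8 + (D/(-7 + D) - D/67)/7 = -8 + (-D/67 + D/(-7 + D))/7 = -8 + (-D/469 + D/(7*(-7 + D))) = -8 - D/469 + D/(7*(-7 + D)))
sqrt(O(u(10), 350) + 240746) = sqrt((26264 - (-4 + (1/9)*10**2)**2 - 3678*(-4 + (1/9)*10**2))/(469*(-7 + (-4 + (1/9)*10**2))) + 240746) = sqrt((26264 - (-4 + (1/9)*100)**2 - 3678*(-4 + (1/9)*100))/(469*(-7 + (-4 + (1/9)*100))) + 240746) = sqrt((26264 - (-4 + 100/9)**2 - 3678*(-4 + 100/9))/(469*(-7 + (-4 + 100/9))) + 240746) = sqrt((26264 - (64/9)**2 - 3678*64/9)/(469*(-7 + 64/9)) + 240746) = sqrt((26264 - 1*4096/81 - 78464/3)/(469*(1/9)) + 240746) = sqrt((1/469)*9*(26264 - 4096/81 - 78464/3) + 240746) = sqrt((1/469)*9*(4760/81) + 240746) = sqrt(680/603 + 240746) = sqrt(145170518/603) = sqrt(9726424706)/201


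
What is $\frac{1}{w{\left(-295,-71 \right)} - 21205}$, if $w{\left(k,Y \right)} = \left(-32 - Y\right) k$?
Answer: $- \frac{1}{32710} \approx -3.0572 \cdot 10^{-5}$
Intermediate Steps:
$w{\left(k,Y \right)} = k \left(-32 - Y\right)$
$\frac{1}{w{\left(-295,-71 \right)} - 21205} = \frac{1}{\left(-1\right) \left(-295\right) \left(32 - 71\right) - 21205} = \frac{1}{\left(-1\right) \left(-295\right) \left(-39\right) - 21205} = \frac{1}{-11505 - 21205} = \frac{1}{-32710} = - \frac{1}{32710}$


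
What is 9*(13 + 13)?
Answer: 234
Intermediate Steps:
9*(13 + 13) = 9*26 = 234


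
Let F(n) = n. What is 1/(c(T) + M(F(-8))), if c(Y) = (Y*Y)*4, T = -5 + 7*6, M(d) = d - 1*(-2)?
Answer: 1/5470 ≈ 0.00018282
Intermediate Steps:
M(d) = 2 + d (M(d) = d + 2 = 2 + d)
T = 37 (T = -5 + 42 = 37)
c(Y) = 4*Y² (c(Y) = Y²*4 = 4*Y²)
1/(c(T) + M(F(-8))) = 1/(4*37² + (2 - 8)) = 1/(4*1369 - 6) = 1/(5476 - 6) = 1/5470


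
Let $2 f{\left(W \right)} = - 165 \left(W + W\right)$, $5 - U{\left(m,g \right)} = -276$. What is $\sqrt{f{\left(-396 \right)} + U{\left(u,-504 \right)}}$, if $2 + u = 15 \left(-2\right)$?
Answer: $\sqrt{65621} \approx 256.17$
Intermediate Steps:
$u = -32$ ($u = -2 + 15 \left(-2\right) = -2 - 30 = -32$)
$U{\left(m,g \right)} = 281$ ($U{\left(m,g \right)} = 5 - -276 = 5 + 276 = 281$)
$f{\left(W \right)} = - 165 W$ ($f{\left(W \right)} = \frac{\left(-165\right) \left(W + W\right)}{2} = \frac{\left(-165\right) 2 W}{2} = \frac{\left(-330\right) W}{2} = - 165 W$)
$\sqrt{f{\left(-396 \right)} + U{\left(u,-504 \right)}} = \sqrt{\left(-165\right) \left(-396\right) + 281} = \sqrt{65340 + 281} = \sqrt{65621}$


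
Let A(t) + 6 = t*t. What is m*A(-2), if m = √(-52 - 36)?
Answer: -4*I*√22 ≈ -18.762*I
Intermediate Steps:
A(t) = -6 + t² (A(t) = -6 + t*t = -6 + t²)
m = 2*I*√22 (m = √(-88) = 2*I*√22 ≈ 9.3808*I)
m*A(-2) = (2*I*√22)*(-6 + (-2)²) = (2*I*√22)*(-6 + 4) = (2*I*√22)*(-2) = -4*I*√22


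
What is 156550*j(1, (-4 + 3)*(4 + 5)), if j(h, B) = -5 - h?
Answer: -939300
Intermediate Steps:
156550*j(1, (-4 + 3)*(4 + 5)) = 156550*(-5 - 1*1) = 156550*(-5 - 1) = 156550*(-6) = -939300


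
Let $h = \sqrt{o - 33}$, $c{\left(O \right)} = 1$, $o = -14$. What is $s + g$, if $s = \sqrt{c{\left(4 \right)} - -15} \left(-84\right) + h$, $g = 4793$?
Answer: $4457 + i \sqrt{47} \approx 4457.0 + 6.8557 i$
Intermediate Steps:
$h = i \sqrt{47}$ ($h = \sqrt{-14 - 33} = \sqrt{-47} = i \sqrt{47} \approx 6.8557 i$)
$s = -336 + i \sqrt{47}$ ($s = \sqrt{1 - -15} \left(-84\right) + i \sqrt{47} = \sqrt{1 + \left(-1 + 16\right)} \left(-84\right) + i \sqrt{47} = \sqrt{1 + 15} \left(-84\right) + i \sqrt{47} = \sqrt{16} \left(-84\right) + i \sqrt{47} = 4 \left(-84\right) + i \sqrt{47} = -336 + i \sqrt{47} \approx -336.0 + 6.8557 i$)
$s + g = \left(-336 + i \sqrt{47}\right) + 4793 = 4457 + i \sqrt{47}$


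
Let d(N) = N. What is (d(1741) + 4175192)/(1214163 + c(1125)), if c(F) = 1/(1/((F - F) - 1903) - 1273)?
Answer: 10118703731160/2941334148857 ≈ 3.4402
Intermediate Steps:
c(F) = -1903/2422520 (c(F) = 1/(1/(0 - 1903) - 1273) = 1/(1/(-1903) - 1273) = 1/(-1/1903 - 1273) = 1/(-2422520/1903) = -1903/2422520)
(d(1741) + 4175192)/(1214163 + c(1125)) = (1741 + 4175192)/(1214163 - 1903/2422520) = 4176933/(2941334148857/2422520) = 4176933*(2422520/2941334148857) = 10118703731160/2941334148857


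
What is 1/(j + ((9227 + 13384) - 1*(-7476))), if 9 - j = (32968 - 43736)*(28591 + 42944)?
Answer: 1/770318976 ≈ 1.2982e-9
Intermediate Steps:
j = 770288889 (j = 9 - (32968 - 43736)*(28591 + 42944) = 9 - (-10768)*71535 = 9 - 1*(-770288880) = 9 + 770288880 = 770288889)
1/(j + ((9227 + 13384) - 1*(-7476))) = 1/(770288889 + ((9227 + 13384) - 1*(-7476))) = 1/(770288889 + (22611 + 7476)) = 1/(770288889 + 30087) = 1/770318976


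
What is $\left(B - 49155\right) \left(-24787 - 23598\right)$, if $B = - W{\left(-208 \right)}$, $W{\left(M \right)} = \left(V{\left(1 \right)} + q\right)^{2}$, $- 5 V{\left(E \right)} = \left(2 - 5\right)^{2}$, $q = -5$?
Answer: $\frac{11903009987}{5} \approx 2.3806 \cdot 10^{9}$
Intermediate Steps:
$V{\left(E \right)} = - \frac{9}{5}$ ($V{\left(E \right)} = - \frac{\left(2 - 5\right)^{2}}{5} = - \frac{\left(-3\right)^{2}}{5} = \left(- \frac{1}{5}\right) 9 = - \frac{9}{5}$)
$W{\left(M \right)} = \frac{1156}{25}$ ($W{\left(M \right)} = \left(- \frac{9}{5} - 5\right)^{2} = \left(- \frac{34}{5}\right)^{2} = \frac{1156}{25}$)
$B = - \frac{1156}{25}$ ($B = \left(-1\right) \frac{1156}{25} = - \frac{1156}{25} \approx -46.24$)
$\left(B - 49155\right) \left(-24787 - 23598\right) = \left(- \frac{1156}{25} - 49155\right) \left(-24787 - 23598\right) = \left(- \frac{1230031}{25}\right) \left(-48385\right) = \frac{11903009987}{5}$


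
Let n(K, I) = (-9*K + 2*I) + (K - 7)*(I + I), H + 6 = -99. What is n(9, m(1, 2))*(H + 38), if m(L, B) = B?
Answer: 4623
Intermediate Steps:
H = -105 (H = -6 - 99 = -105)
n(K, I) = -9*K + 2*I + 2*I*(-7 + K) (n(K, I) = (-9*K + 2*I) + (-7 + K)*(2*I) = (-9*K + 2*I) + 2*I*(-7 + K) = -9*K + 2*I + 2*I*(-7 + K))
n(9, m(1, 2))*(H + 38) = (-12*2 - 9*9 + 2*2*9)*(-105 + 38) = (-24 - 81 + 36)*(-67) = -69*(-67) = 4623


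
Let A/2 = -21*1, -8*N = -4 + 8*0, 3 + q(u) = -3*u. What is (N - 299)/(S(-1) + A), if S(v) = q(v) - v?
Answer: 597/82 ≈ 7.2805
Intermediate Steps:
q(u) = -3 - 3*u
S(v) = -3 - 4*v (S(v) = (-3 - 3*v) - v = -3 - 4*v)
N = 1/2 (N = -(-4 + 8*0)/8 = -(-4 + 0)/8 = -1/8*(-4) = 1/2 ≈ 0.50000)
A = -42 (A = 2*(-21*1) = 2*(-21) = -42)
(N - 299)/(S(-1) + A) = (1/2 - 299)/((-3 - 4*(-1)) - 42) = -597/(2*((-3 + 4) - 42)) = -597/(2*(1 - 42)) = -597/2/(-41) = -597/2*(-1/41) = 597/82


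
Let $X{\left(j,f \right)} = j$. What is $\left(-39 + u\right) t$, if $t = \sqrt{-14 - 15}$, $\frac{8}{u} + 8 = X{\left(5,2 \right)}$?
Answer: $- \frac{125 i \sqrt{29}}{3} \approx - 224.38 i$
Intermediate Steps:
$u = - \frac{8}{3}$ ($u = \frac{8}{-8 + 5} = \frac{8}{-3} = 8 \left(- \frac{1}{3}\right) = - \frac{8}{3} \approx -2.6667$)
$t = i \sqrt{29}$ ($t = \sqrt{-29} = i \sqrt{29} \approx 5.3852 i$)
$\left(-39 + u\right) t = \left(-39 - \frac{8}{3}\right) i \sqrt{29} = - \frac{125 i \sqrt{29}}{3}$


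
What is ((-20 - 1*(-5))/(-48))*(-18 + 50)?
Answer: 10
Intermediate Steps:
((-20 - 1*(-5))/(-48))*(-18 + 50) = ((-20 + 5)*(-1/48))*32 = -15*(-1/48)*32 = (5/16)*32 = 10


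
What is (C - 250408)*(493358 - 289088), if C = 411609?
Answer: 32928528270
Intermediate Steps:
(C - 250408)*(493358 - 289088) = (411609 - 250408)*(493358 - 289088) = 161201*204270 = 32928528270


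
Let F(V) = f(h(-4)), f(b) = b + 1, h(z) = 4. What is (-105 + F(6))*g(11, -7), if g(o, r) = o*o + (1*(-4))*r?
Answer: -14900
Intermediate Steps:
f(b) = 1 + b
g(o, r) = o**2 - 4*r
F(V) = 5 (F(V) = 1 + 4 = 5)
(-105 + F(6))*g(11, -7) = (-105 + 5)*(11**2 - 4*(-7)) = -100*(121 + 28) = -100*149 = -14900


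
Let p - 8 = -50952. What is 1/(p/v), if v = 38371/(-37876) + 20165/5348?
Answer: -69820179/1289907480064 ≈ -5.4128e-5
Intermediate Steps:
p = -50944 (p = 8 - 50952 = -50944)
v = 69820179/25320106 (v = 38371*(-1/37876) + 20165*(1/5348) = -38371/37876 + 20165/5348 = 69820179/25320106 ≈ 2.7575)
1/(p/v) = 1/(-50944/69820179/25320106) = 1/(-50944*25320106/69820179) = 1/(-1289907480064/69820179) = -69820179/1289907480064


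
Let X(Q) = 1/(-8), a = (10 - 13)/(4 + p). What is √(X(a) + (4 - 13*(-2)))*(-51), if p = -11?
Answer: -51*√478/4 ≈ -278.76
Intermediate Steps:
a = 3/7 (a = (10 - 13)/(4 - 11) = -3/(-7) = -3*(-⅐) = 3/7 ≈ 0.42857)
X(Q) = -⅛
√(X(a) + (4 - 13*(-2)))*(-51) = √(-⅛ + (4 - 13*(-2)))*(-51) = √(-⅛ + (4 + 26))*(-51) = √(-⅛ + 30)*(-51) = √(239/8)*(-51) = (√478/4)*(-51) = -51*√478/4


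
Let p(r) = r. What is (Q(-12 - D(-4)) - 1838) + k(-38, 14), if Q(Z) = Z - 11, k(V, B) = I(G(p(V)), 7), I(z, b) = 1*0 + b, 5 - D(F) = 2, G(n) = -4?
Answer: -1857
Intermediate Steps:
D(F) = 3 (D(F) = 5 - 1*2 = 5 - 2 = 3)
I(z, b) = b (I(z, b) = 0 + b = b)
k(V, B) = 7
Q(Z) = -11 + Z
(Q(-12 - D(-4)) - 1838) + k(-38, 14) = ((-11 + (-12 - 1*3)) - 1838) + 7 = ((-11 + (-12 - 3)) - 1838) + 7 = ((-11 - 15) - 1838) + 7 = (-26 - 1838) + 7 = -1864 + 7 = -1857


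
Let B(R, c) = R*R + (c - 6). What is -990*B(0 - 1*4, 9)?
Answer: -18810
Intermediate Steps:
B(R, c) = -6 + c + R² (B(R, c) = R² + (-6 + c) = -6 + c + R²)
-990*B(0 - 1*4, 9) = -990*(-6 + 9 + (0 - 1*4)²) = -990*(-6 + 9 + (0 - 4)²) = -990*(-6 + 9 + (-4)²) = -990*(-6 + 9 + 16) = -990*19 = -18810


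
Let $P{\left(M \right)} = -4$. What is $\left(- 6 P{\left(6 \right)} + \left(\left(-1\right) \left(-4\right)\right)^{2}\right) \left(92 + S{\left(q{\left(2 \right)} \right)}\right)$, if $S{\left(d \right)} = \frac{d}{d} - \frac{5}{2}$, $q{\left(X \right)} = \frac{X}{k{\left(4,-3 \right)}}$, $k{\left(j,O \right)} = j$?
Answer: $3620$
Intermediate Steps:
$q{\left(X \right)} = \frac{X}{4}$
$S{\left(d \right)} = - \frac{3}{2}$ ($S{\left(d \right)} = 1 - \frac{5}{2} = - \frac{3}{2}$)
$\left(- 6 P{\left(6 \right)} + \left(\left(-1\right) \left(-4\right)\right)^{2}\right) \left(92 + S{\left(q{\left(2 \right)} \right)}\right) = \left(\left(-6\right) \left(-4\right) + \left(\left(-1\right) \left(-4\right)\right)^{2}\right) \left(92 - \frac{3}{2}\right) = \left(24 + 4^{2}\right) \frac{181}{2} = \left(24 + 16\right) \frac{181}{2} = 40 \cdot \frac{181}{2} = 3620$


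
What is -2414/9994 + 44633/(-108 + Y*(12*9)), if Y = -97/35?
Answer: -7823295527/71237232 ≈ -109.82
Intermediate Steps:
Y = -97/35 (Y = -97*1/35 = -97/35 ≈ -2.7714)
-2414/9994 + 44633/(-108 + Y*(12*9)) = -2414/9994 + 44633/(-108 - 1164*9/35) = -2414*1/9994 + 44633/(-108 - 97/35*108) = -1207/4997 + 44633/(-108 - 10476/35) = -1207/4997 + 44633/(-14256/35) = -1207/4997 + 44633*(-35/14256) = -1207/4997 - 1562155/14256 = -7823295527/71237232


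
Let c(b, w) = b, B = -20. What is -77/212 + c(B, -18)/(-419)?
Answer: -28023/88828 ≈ -0.31547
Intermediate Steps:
-77/212 + c(B, -18)/(-419) = -77/212 - 20/(-419) = -77*1/212 - 20*(-1/419) = -77/212 + 20/419 = -28023/88828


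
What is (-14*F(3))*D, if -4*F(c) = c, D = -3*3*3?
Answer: -567/2 ≈ -283.50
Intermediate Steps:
D = -27 (D = -9*3 = -27)
F(c) = -c/4
(-14*F(3))*D = -(-7)*3/2*(-27) = -14*(-¾)*(-27) = (21/2)*(-27) = -567/2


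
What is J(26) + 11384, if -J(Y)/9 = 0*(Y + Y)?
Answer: 11384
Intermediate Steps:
J(Y) = 0 (J(Y) = -0*(Y + Y) = -0*2*Y = -9*0 = 0)
J(26) + 11384 = 0 + 11384 = 11384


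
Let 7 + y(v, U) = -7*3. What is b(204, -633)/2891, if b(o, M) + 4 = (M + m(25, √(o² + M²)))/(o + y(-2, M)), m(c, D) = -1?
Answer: -669/254408 ≈ -0.0026296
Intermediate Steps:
y(v, U) = -28 (y(v, U) = -7 - 7*3 = -7 - 21 = -28)
b(o, M) = -4 + (-1 + M)/(-28 + o) (b(o, M) = -4 + (M - 1)/(o - 28) = -4 + (-1 + M)/(-28 + o))
b(204, -633)/2891 = ((111 - 633 - 4*204)/(-28 + 204))/2891 = ((111 - 633 - 816)/176)*(1/2891) = ((1/176)*(-1338))*(1/2891) = -669/88*1/2891 = -669/254408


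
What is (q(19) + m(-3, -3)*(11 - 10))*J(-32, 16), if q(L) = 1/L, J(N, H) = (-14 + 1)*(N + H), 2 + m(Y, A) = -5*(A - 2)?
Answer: 91104/19 ≈ 4794.9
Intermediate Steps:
m(Y, A) = 8 - 5*A (m(Y, A) = -2 - 5*(A - 2) = -2 - 5*(-2 + A) = -2 + (10 - 5*A) = 8 - 5*A)
J(N, H) = -13*H - 13*N (J(N, H) = -13*(H + N) = -13*H - 13*N)
(q(19) + m(-3, -3)*(11 - 10))*J(-32, 16) = (1/19 + (8 - 5*(-3))*(11 - 10))*(-13*16 - 13*(-32)) = (1/19 + (8 + 15)*1)*(-208 + 416) = (1/19 + 23*1)*208 = (1/19 + 23)*208 = (438/19)*208 = 91104/19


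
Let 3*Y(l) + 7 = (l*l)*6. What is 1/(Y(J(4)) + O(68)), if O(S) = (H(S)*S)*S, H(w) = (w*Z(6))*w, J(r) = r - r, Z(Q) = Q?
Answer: 3/384864761 ≈ 7.7949e-9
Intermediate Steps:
J(r) = 0
Y(l) = -7/3 + 2*l**2 (Y(l) = -7/3 + ((l*l)*6)/3 = -7/3 + (l**2*6)/3 = -7/3 + (6*l**2)/3 = -7/3 + 2*l**2)
H(w) = 6*w**2 (H(w) = (w*6)*w = (6*w)*w = 6*w**2)
O(S) = 6*S**4 (O(S) = ((6*S**2)*S)*S = (6*S**3)*S = 6*S**4)
1/(Y(J(4)) + O(68)) = 1/((-7/3 + 2*0**2) + 6*68**4) = 1/((-7/3 + 2*0) + 6*21381376) = 1/((-7/3 + 0) + 128288256) = 1/(-7/3 + 128288256) = 1/(384864761/3) = 3/384864761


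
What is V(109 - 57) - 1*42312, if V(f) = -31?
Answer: -42343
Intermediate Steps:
V(109 - 57) - 1*42312 = -31 - 1*42312 = -31 - 42312 = -42343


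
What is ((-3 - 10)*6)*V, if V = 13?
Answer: -1014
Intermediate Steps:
((-3 - 10)*6)*V = ((-3 - 10)*6)*13 = -13*6*13 = -78*13 = -1014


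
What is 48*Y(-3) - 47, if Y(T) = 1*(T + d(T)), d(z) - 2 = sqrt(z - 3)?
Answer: -95 + 48*I*sqrt(6) ≈ -95.0 + 117.58*I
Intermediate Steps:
d(z) = 2 + sqrt(-3 + z) (d(z) = 2 + sqrt(z - 3) = 2 + sqrt(-3 + z))
Y(T) = 2 + T + sqrt(-3 + T) (Y(T) = 1*(T + (2 + sqrt(-3 + T))) = 1*(2 + T + sqrt(-3 + T)) = 2 + T + sqrt(-3 + T))
48*Y(-3) - 47 = 48*(2 - 3 + sqrt(-3 - 3)) - 47 = 48*(2 - 3 + sqrt(-6)) - 47 = 48*(2 - 3 + I*sqrt(6)) - 47 = 48*(-1 + I*sqrt(6)) - 47 = (-48 + 48*I*sqrt(6)) - 47 = -95 + 48*I*sqrt(6)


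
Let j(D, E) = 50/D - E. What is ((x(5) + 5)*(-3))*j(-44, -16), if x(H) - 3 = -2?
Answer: -2943/11 ≈ -267.55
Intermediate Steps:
j(D, E) = -E + 50/D
x(H) = 1 (x(H) = 3 - 2 = 1)
((x(5) + 5)*(-3))*j(-44, -16) = ((1 + 5)*(-3))*(-1*(-16) + 50/(-44)) = (6*(-3))*(16 + 50*(-1/44)) = -18*(16 - 25/22) = -18*327/22 = -2943/11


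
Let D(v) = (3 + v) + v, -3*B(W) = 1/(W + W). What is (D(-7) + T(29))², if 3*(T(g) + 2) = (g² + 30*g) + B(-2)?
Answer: 402604225/1296 ≈ 3.1065e+5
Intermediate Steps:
B(W) = -1/(6*W) (B(W) = -1/(3*(W + W)) = -1/(2*W)/3 = -1/(6*W))
D(v) = 3 + 2*v
T(g) = -71/36 + 10*g + g²/3 (T(g) = -2 + ((g² + 30*g) - ⅙/(-2))/3 = -2 + ((g² + 30*g) - ⅙*(-½))/3 = -2 + ((g² + 30*g) + 1/12)/3 = -2 + (1/12 + g² + 30*g)/3 = -2 + (1/36 + 10*g + g²/3) = -71/36 + 10*g + g²/3)
(D(-7) + T(29))² = ((3 + 2*(-7)) + (-71/36 + 10*29 + (⅓)*29²))² = ((3 - 14) + (-71/36 + 290 + (⅓)*841))² = (-11 + (-71/36 + 290 + 841/3))² = (-11 + 20461/36)² = (20065/36)² = 402604225/1296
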